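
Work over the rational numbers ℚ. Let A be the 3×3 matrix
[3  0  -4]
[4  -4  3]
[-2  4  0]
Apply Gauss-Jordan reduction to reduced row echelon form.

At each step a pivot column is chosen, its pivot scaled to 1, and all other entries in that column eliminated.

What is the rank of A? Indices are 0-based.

[1] R0 /= 3  ⇒  (1, 0, -4/3)
     R1 -= 4·R0  ⇒  (0, -4, 25/3)
     R2 -= -2·R0  ⇒  (0, 4, -8/3)
[2] R1 /= -4  ⇒  (0, 1, -25/12)
     R2 -= 4·R1  ⇒  (0, 0, 17/3)
[3] R2 /= 17/3  ⇒  (0, 0, 1)
     R0 -= -4/3·R2  ⇒  (1, 0, 0)
     R1 -= -25/12·R2  ⇒  (0, 1, 0)

rank = 3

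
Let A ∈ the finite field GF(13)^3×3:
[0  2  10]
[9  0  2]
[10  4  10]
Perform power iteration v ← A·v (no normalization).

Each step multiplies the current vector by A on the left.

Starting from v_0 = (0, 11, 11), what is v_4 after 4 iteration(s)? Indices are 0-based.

v_4 = (12, 7, 9)

v_0 = (0, 11, 11).
v_1 = A·v_0 = (2, 9, 11).
v_2 = A·v_1 = (11, 1, 10).
v_3 = A·v_2 = (11, 2, 6).
v_4 = A·v_3 = (12, 7, 9).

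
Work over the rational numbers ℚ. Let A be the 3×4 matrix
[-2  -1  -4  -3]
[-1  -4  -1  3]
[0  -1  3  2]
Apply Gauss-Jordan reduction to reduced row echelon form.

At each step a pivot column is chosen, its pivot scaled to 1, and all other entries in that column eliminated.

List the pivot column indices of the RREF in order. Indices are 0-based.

[1] R0 /= -2  ⇒  (1, 1/2, 2, 3/2)
     R1 -= -1·R0  ⇒  (0, -7/2, 1, 9/2)
[2] R1 /= -7/2  ⇒  (0, 1, -2/7, -9/7)
     R0 -= 1/2·R1  ⇒  (1, 0, 15/7, 15/7)
     R2 -= -1·R1  ⇒  (0, 0, 19/7, 5/7)
[3] R2 /= 19/7  ⇒  (0, 0, 1, 5/19)
     R0 -= 15/7·R2  ⇒  (1, 0, 0, 30/19)
     R1 -= -2/7·R2  ⇒  (0, 1, 0, -23/19)

pivot columns: 0, 1, 2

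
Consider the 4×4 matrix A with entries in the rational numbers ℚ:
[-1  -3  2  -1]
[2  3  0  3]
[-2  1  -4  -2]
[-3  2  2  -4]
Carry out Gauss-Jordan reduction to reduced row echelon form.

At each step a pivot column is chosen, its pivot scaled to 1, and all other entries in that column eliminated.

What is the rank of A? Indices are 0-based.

step 1: normalize row 0 (÷-1) = (1, 3, -2, 1)
  row 1: subtract 2×row0 = (0, -3, 4, 1)
  row 2: subtract -2×row0 = (0, 7, -8, 0)
  row 3: subtract -3×row0 = (0, 11, -4, -1)
step 2: normalize row 1 (÷-3) = (0, 1, -4/3, -1/3)
  row 0: subtract 3×row1 = (1, 0, 2, 2)
  row 2: subtract 7×row1 = (0, 0, 4/3, 7/3)
  row 3: subtract 11×row1 = (0, 0, 32/3, 8/3)
step 3: normalize row 2 (÷4/3) = (0, 0, 1, 7/4)
  row 0: subtract 2×row2 = (1, 0, 0, -3/2)
  row 1: subtract -4/3×row2 = (0, 1, 0, 2)
  row 3: subtract 32/3×row2 = (0, 0, 0, -16)
step 4: normalize row 3 (÷-16) = (0, 0, 0, 1)
  row 0: subtract -3/2×row3 = (1, 0, 0, 0)
  row 1: subtract 2×row3 = (0, 1, 0, 0)
  row 2: subtract 7/4×row3 = (0, 0, 1, 0)

rank = 4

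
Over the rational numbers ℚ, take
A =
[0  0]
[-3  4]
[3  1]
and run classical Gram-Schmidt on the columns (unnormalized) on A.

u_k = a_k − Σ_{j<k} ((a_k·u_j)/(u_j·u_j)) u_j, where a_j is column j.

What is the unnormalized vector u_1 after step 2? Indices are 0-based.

Step 1: u_0 = a_0 = (0, -3, 3).
Step 2: u_1 = a_1 − (-1/2)·u_0 = (0, 5/2, 5/2).

u_1 = (0, 5/2, 5/2)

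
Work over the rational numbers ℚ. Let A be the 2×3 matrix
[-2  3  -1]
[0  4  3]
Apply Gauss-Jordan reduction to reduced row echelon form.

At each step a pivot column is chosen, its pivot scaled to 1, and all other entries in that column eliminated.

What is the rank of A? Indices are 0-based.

rank = 2

pivot(0,0)=-2: scale R0 → (1, -3/2, 1/2)
pivot(1,1)=4: scale R1 → (0, 1, 3/4)
  clear (0,1): R0 −= (-3/2)R1 → (1, 0, 13/8)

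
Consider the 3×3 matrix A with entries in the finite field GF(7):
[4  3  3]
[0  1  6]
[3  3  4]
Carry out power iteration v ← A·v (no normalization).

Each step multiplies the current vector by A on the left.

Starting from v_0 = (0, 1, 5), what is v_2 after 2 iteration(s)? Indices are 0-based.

v_2 = (3, 1, 1)

v_0 = (0, 1, 5).
v_1 = A·v_0 = (4, 3, 2).
v_2 = A·v_1 = (3, 1, 1).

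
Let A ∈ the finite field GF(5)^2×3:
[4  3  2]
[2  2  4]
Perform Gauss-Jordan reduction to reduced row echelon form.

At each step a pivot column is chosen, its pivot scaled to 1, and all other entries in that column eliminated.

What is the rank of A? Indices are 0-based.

pivot(0,0)=4: scale R0 → (1, 2, 3)
  clear (1,0): R1 −= (2)R0 → (0, 3, 3)
pivot(1,1)=3: scale R1 → (0, 1, 1)
  clear (0,1): R0 −= (2)R1 → (1, 0, 1)

rank = 2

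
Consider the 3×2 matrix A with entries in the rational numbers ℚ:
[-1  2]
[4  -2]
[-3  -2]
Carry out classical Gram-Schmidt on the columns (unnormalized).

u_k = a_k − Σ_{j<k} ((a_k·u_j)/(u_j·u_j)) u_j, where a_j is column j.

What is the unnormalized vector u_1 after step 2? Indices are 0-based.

u_1 = (24/13, -18/13, -32/13)

Step 1: u_0 = a_0 = (-1, 4, -3).
Step 2: u_1 = a_1 − (-2/13)·u_0 = (24/13, -18/13, -32/13).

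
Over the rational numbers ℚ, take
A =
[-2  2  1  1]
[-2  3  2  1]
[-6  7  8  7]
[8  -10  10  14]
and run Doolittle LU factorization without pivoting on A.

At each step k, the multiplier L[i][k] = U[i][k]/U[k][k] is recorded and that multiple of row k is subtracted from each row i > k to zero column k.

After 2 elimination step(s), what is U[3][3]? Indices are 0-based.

U[3][3] = 18

k=0: U[0][0]=-2
  eliminate (1,0): mult=1, new row 1: (0, 1, 1, 0); set L[1][0]=1
  eliminate (2,0): mult=3, new row 2: (0, 1, 5, 4); set L[2][0]=3
  eliminate (3,0): mult=-4, new row 3: (0, -2, 14, 18); set L[3][0]=-4
k=1: U[1][1]=1
  eliminate (2,1): mult=1, new row 2: (0, 0, 4, 4); set L[2][1]=1
  eliminate (3,1): mult=-2, new row 3: (0, 0, 16, 18); set L[3][1]=-2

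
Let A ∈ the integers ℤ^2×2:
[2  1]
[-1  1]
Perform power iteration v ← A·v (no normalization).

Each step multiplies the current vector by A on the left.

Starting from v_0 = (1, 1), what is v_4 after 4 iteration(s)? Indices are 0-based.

v_4 = (9, -18)

v_0 = (1, 1).
v_1 = A·v_0 = (3, 0).
v_2 = A·v_1 = (6, -3).
v_3 = A·v_2 = (9, -9).
v_4 = A·v_3 = (9, -18).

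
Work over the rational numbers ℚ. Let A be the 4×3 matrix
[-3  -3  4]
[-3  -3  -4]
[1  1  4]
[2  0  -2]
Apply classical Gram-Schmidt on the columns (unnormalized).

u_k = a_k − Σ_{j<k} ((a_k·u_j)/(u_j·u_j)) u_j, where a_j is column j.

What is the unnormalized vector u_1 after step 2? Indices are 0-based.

Step 1: u_0 = a_0 = (-3, -3, 1, 2).
Step 2: u_1 = a_1 − (19/23)·u_0 = (-12/23, -12/23, 4/23, -38/23).

u_1 = (-12/23, -12/23, 4/23, -38/23)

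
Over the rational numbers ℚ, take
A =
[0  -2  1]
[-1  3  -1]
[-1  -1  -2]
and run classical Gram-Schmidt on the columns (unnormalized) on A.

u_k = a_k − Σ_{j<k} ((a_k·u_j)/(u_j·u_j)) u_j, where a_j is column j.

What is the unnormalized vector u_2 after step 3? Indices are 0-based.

Step 1: u_0 = a_0 = (0, -1, -1).
Step 2: u_1 = a_1 − (-1)·u_0 = (-2, 2, -2).
Step 3: u_2 = a_2 − (3/2)·u_0 − (0)·u_1 = (1, 1/2, -1/2).

u_2 = (1, 1/2, -1/2)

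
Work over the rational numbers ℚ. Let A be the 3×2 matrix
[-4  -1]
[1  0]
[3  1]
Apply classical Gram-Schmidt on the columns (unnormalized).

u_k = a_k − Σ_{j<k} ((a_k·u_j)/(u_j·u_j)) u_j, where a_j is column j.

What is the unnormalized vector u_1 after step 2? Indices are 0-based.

Step 1: u_0 = a_0 = (-4, 1, 3).
Step 2: u_1 = a_1 − (7/26)·u_0 = (1/13, -7/26, 5/26).

u_1 = (1/13, -7/26, 5/26)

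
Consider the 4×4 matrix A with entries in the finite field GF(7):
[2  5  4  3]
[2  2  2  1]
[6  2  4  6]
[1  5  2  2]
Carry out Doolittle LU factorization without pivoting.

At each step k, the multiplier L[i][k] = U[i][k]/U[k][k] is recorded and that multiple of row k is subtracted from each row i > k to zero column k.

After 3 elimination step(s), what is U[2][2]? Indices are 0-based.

U[2][2] = 3

k=0: U[0][0]=2
  eliminate (1,0): mult=1, new row 1: (0, 4, 5, 5); set L[1][0]=1
  eliminate (2,0): mult=3, new row 2: (0, 1, 6, 4); set L[2][0]=3
  eliminate (3,0): mult=4, new row 3: (0, 6, 0, 4); set L[3][0]=4
k=1: U[1][1]=4
  eliminate (2,1): mult=2, new row 2: (0, 0, 3, 1); set L[2][1]=2
  eliminate (3,1): mult=5, new row 3: (0, 0, 3, 0); set L[3][1]=5
k=2: U[2][2]=3
  eliminate (3,2): mult=1, new row 3: (0, 0, 0, 6); set L[3][2]=1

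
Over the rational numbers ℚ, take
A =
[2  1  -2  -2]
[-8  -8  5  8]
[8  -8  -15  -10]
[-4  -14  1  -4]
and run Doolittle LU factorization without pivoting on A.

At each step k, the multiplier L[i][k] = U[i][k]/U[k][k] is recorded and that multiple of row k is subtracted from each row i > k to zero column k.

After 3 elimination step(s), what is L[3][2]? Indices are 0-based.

k=0: U[0][0]=2
  eliminate (1,0): mult=-4, new row 1: (0, -4, -3, 0); set L[1][0]=-4
  eliminate (2,0): mult=4, new row 2: (0, -12, -7, -2); set L[2][0]=4
  eliminate (3,0): mult=-2, new row 3: (0, -12, -3, -8); set L[3][0]=-2
k=1: U[1][1]=-4
  eliminate (2,1): mult=3, new row 2: (0, 0, 2, -2); set L[2][1]=3
  eliminate (3,1): mult=3, new row 3: (0, 0, 6, -8); set L[3][1]=3
k=2: U[2][2]=2
  eliminate (3,2): mult=3, new row 3: (0, 0, 0, -2); set L[3][2]=3

L[3][2] = 3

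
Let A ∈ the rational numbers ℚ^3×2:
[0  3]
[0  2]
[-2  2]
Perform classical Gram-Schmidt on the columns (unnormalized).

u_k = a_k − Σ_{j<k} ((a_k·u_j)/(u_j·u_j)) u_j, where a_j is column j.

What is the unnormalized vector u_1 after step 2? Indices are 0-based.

u_1 = (3, 2, 0)

Step 1: u_0 = a_0 = (0, 0, -2).
Step 2: u_1 = a_1 − (-1)·u_0 = (3, 2, 0).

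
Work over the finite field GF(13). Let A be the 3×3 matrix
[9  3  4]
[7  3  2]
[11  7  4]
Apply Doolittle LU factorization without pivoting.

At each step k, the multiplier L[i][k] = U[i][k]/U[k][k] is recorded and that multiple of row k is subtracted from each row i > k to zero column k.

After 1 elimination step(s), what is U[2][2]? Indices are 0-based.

U[2][2] = 2

[col 0] pivot 9
  R1 -= 8*R0 → (0, 5, 9)  (L[1][0] := 8)
  R2 -= 7*R0 → (0, 12, 2)  (L[2][0] := 7)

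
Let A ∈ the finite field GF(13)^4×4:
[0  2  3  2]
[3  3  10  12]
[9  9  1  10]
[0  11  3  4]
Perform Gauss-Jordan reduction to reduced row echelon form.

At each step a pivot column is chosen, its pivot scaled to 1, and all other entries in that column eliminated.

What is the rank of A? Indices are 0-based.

rank = 4

step 1: exchange rows 0,1
step 1: normalize row 0 (÷3) = (1, 1, 12, 4)
  row 2: subtract 9×row0 = (0, 0, 10, 0)
step 2: normalize row 1 (÷2) = (0, 1, 8, 1)
  row 0: subtract 1×row1 = (1, 0, 4, 3)
  row 3: subtract 11×row1 = (0, 0, 6, 6)
step 3: normalize row 2 (÷10) = (0, 0, 1, 0)
  row 0: subtract 4×row2 = (1, 0, 0, 3)
  row 1: subtract 8×row2 = (0, 1, 0, 1)
  row 3: subtract 6×row2 = (0, 0, 0, 6)
step 4: normalize row 3 (÷6) = (0, 0, 0, 1)
  row 0: subtract 3×row3 = (1, 0, 0, 0)
  row 1: subtract 1×row3 = (0, 1, 0, 0)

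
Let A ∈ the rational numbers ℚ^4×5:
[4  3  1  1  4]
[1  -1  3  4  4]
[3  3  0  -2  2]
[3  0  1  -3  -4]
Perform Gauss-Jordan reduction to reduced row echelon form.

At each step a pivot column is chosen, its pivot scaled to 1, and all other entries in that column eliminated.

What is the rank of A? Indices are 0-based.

pivot(0,0)=4: scale R0 → (1, 3/4, 1/4, 1/4, 1)
  clear (1,0): R1 −= (1)R0 → (0, -7/4, 11/4, 15/4, 3)
  clear (2,0): R2 −= (3)R0 → (0, 3/4, -3/4, -11/4, -1)
  clear (3,0): R3 −= (3)R0 → (0, -9/4, 1/4, -15/4, -7)
pivot(1,1)=-7/4: scale R1 → (0, 1, -11/7, -15/7, -12/7)
  clear (0,1): R0 −= (3/4)R1 → (1, 0, 10/7, 13/7, 16/7)
  clear (2,1): R2 −= (3/4)R1 → (0, 0, 3/7, -8/7, 2/7)
  clear (3,1): R3 −= (-9/4)R1 → (0, 0, -23/7, -60/7, -76/7)
pivot(2,2)=3/7: scale R2 → (0, 0, 1, -8/3, 2/3)
  clear (0,2): R0 −= (10/7)R2 → (1, 0, 0, 17/3, 4/3)
  clear (1,2): R1 −= (-11/7)R2 → (0, 1, 0, -19/3, -2/3)
  clear (3,2): R3 −= (-23/7)R2 → (0, 0, 0, -52/3, -26/3)
pivot(3,3)=-52/3: scale R3 → (0, 0, 0, 1, 1/2)
  clear (0,3): R0 −= (17/3)R3 → (1, 0, 0, 0, -3/2)
  clear (1,3): R1 −= (-19/3)R3 → (0, 1, 0, 0, 5/2)
  clear (2,3): R2 −= (-8/3)R3 → (0, 0, 1, 0, 2)

rank = 4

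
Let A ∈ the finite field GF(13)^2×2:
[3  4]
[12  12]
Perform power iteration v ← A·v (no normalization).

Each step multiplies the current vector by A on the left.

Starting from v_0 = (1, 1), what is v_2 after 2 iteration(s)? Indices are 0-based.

v_0 = (1, 1).
v_1 = A·v_0 = (7, 11).
v_2 = A·v_1 = (0, 8).

v_2 = (0, 8)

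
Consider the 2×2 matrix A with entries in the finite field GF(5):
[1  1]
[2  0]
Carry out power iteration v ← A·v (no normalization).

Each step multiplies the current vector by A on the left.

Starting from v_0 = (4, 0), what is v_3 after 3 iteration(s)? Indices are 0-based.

v_3 = (0, 4)

v_0 = (4, 0).
v_1 = A·v_0 = (4, 3).
v_2 = A·v_1 = (2, 3).
v_3 = A·v_2 = (0, 4).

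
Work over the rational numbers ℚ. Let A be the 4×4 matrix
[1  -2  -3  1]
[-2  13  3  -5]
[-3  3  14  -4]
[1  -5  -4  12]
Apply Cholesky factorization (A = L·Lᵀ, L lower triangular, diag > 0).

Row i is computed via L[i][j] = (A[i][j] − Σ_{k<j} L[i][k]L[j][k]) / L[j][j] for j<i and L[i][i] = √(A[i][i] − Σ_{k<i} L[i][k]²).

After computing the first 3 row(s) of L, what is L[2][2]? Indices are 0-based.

L[2][2] = 2

Step 1: L[0][0] = √(1) = 1.
  L[1][0] = (-2) / L[0][0] = -2.
Step 2: L[1][1] = √(9) = 3.
  L[2][0] = (-3) / L[0][0] = -3.
  L[2][1] = (-3) / L[1][1] = -1.
Step 3: L[2][2] = √(4) = 2.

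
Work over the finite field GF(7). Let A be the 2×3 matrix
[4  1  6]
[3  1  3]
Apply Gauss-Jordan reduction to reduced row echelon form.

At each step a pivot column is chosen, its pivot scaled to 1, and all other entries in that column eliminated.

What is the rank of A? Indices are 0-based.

step 1: normalize row 0 (÷4) = (1, 2, 5)
  row 1: subtract 3×row0 = (0, 2, 2)
step 2: normalize row 1 (÷2) = (0, 1, 1)
  row 0: subtract 2×row1 = (1, 0, 3)

rank = 2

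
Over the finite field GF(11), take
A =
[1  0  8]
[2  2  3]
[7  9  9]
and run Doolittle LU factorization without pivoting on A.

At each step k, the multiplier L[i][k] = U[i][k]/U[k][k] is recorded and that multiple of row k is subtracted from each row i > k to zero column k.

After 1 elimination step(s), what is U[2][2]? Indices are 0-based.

Step 1: pivot at (0,0) is 1.
  row1 ← row1 − (2)·row0  ⇒  L[1][0]=2, U row1=(0, 2, 9)
  row2 ← row2 − (7)·row0  ⇒  L[2][0]=7, U row2=(0, 9, 8)

U[2][2] = 8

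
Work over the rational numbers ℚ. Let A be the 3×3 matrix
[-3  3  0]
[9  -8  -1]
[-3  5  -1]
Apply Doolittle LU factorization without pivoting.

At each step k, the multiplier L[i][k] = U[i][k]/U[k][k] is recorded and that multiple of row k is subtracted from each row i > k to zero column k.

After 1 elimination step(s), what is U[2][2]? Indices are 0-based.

U[2][2] = -1

Step 1: pivot at (0,0) is -3.
  row1 ← row1 − (-3)·row0  ⇒  L[1][0]=-3, U row1=(0, 1, -1)
  row2 ← row2 − (1)·row0  ⇒  L[2][0]=1, U row2=(0, 2, -1)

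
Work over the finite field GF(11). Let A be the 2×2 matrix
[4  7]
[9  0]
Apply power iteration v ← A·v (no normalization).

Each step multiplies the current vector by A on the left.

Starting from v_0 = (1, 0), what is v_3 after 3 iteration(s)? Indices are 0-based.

v_3 = (7, 7)

v_0 = (1, 0).
v_1 = A·v_0 = (4, 9).
v_2 = A·v_1 = (2, 3).
v_3 = A·v_2 = (7, 7).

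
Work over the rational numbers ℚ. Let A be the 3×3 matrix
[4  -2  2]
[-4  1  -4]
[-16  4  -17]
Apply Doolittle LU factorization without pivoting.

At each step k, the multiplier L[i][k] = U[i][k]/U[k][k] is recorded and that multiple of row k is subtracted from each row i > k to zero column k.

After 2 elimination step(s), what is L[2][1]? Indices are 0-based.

L[2][1] = 4

Step 1: pivot at (0,0) is 4.
  row1 ← row1 − (-1)·row0  ⇒  L[1][0]=-1, U row1=(0, -1, -2)
  row2 ← row2 − (-4)·row0  ⇒  L[2][0]=-4, U row2=(0, -4, -9)
Step 2: pivot at (1,1) is -1.
  row2 ← row2 − (4)·row1  ⇒  L[2][1]=4, U row2=(0, 0, -1)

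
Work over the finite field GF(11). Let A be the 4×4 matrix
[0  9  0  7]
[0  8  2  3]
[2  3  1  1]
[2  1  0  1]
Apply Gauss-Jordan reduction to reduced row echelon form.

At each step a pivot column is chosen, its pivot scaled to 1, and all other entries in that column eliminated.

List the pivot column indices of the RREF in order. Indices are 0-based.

pivot columns: 0, 1, 2, 3

[1] R0 <-> R2
[1] R0 /= 2  ⇒  (1, 7, 6, 6)
     R3 -= 2·R0  ⇒  (0, 9, 10, 0)
[2] R1 /= 8  ⇒  (0, 1, 3, 10)
     R0 -= 7·R1  ⇒  (1, 0, 7, 2)
     R2 -= 9·R1  ⇒  (0, 0, 6, 5)
     R3 -= 9·R1  ⇒  (0, 0, 5, 9)
[3] R2 /= 6  ⇒  (0, 0, 1, 10)
     R0 -= 7·R2  ⇒  (1, 0, 0, 9)
     R1 -= 3·R2  ⇒  (0, 1, 0, 2)
     R3 -= 5·R2  ⇒  (0, 0, 0, 3)
[4] R3 /= 3  ⇒  (0, 0, 0, 1)
     R0 -= 9·R3  ⇒  (1, 0, 0, 0)
     R1 -= 2·R3  ⇒  (0, 1, 0, 0)
     R2 -= 10·R3  ⇒  (0, 0, 1, 0)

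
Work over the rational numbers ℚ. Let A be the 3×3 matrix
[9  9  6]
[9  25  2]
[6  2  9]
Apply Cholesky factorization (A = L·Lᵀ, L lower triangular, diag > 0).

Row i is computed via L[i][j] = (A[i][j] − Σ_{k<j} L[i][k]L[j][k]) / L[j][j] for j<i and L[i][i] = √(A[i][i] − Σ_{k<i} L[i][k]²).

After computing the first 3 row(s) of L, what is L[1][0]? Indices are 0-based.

L[1][0] = 3

Step 1: L[0][0] = √(9) = 3.
  L[1][0] = (9) / L[0][0] = 3.
Step 2: L[1][1] = √(16) = 4.
  L[2][0] = (6) / L[0][0] = 2.
  L[2][1] = (-4) / L[1][1] = -1.
Step 3: L[2][2] = √(4) = 2.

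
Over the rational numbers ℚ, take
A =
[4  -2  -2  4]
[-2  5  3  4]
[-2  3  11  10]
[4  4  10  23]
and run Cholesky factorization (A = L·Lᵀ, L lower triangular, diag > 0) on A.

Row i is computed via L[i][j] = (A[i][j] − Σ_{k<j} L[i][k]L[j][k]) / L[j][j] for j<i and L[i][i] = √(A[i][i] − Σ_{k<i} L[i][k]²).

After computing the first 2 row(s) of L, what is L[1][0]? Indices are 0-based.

L[1][0] = -1

Step 1: L[0][0] = √(4) = 2.
  L[1][0] = (-2) / L[0][0] = -1.
Step 2: L[1][1] = √(4) = 2.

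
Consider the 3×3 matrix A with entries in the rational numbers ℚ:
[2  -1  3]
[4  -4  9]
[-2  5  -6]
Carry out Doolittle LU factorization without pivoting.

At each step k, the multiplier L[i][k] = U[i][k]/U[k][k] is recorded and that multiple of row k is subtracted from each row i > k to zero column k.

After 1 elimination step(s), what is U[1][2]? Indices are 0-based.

Step 1: pivot at (0,0) is 2.
  row1 ← row1 − (2)·row0  ⇒  L[1][0]=2, U row1=(0, -2, 3)
  row2 ← row2 − (-1)·row0  ⇒  L[2][0]=-1, U row2=(0, 4, -3)

U[1][2] = 3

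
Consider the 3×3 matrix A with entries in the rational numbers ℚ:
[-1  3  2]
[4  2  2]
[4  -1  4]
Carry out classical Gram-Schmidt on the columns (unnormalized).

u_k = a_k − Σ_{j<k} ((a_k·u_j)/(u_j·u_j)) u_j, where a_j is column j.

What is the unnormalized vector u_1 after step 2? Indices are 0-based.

Step 1: u_0 = a_0 = (-1, 4, 4).
Step 2: u_1 = a_1 − (1/33)·u_0 = (100/33, 62/33, -37/33).

u_1 = (100/33, 62/33, -37/33)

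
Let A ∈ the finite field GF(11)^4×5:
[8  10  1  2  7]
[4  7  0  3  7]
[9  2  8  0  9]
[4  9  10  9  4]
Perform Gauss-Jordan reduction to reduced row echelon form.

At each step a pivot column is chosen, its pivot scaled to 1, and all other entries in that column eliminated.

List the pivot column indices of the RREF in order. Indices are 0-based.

pivot columns: 0, 1, 2, 3

step 1: normalize row 0 (÷8) = (1, 4, 7, 3, 5)
  row 1: subtract 4×row0 = (0, 2, 5, 2, 9)
  row 2: subtract 9×row0 = (0, 10, 0, 6, 8)
  row 3: subtract 4×row0 = (0, 4, 4, 8, 6)
step 2: normalize row 1 (÷2) = (0, 1, 8, 1, 10)
  row 0: subtract 4×row1 = (1, 0, 8, 10, 9)
  row 2: subtract 10×row1 = (0, 0, 8, 7, 7)
  row 3: subtract 4×row1 = (0, 0, 5, 4, 10)
step 3: normalize row 2 (÷8) = (0, 0, 1, 5, 5)
  row 0: subtract 8×row2 = (1, 0, 0, 3, 2)
  row 1: subtract 8×row2 = (0, 1, 0, 5, 3)
  row 3: subtract 5×row2 = (0, 0, 0, 1, 7)
step 4: normalize row 3 (÷1) = (0, 0, 0, 1, 7)
  row 0: subtract 3×row3 = (1, 0, 0, 0, 3)
  row 1: subtract 5×row3 = (0, 1, 0, 0, 1)
  row 2: subtract 5×row3 = (0, 0, 1, 0, 3)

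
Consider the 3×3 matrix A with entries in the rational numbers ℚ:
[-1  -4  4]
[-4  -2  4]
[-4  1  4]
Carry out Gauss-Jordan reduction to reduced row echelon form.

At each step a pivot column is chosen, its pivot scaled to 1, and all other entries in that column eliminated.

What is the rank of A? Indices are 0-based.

rank = 3

[1] R0 /= -1  ⇒  (1, 4, -4)
     R1 -= -4·R0  ⇒  (0, 14, -12)
     R2 -= -4·R0  ⇒  (0, 17, -12)
[2] R1 /= 14  ⇒  (0, 1, -6/7)
     R0 -= 4·R1  ⇒  (1, 0, -4/7)
     R2 -= 17·R1  ⇒  (0, 0, 18/7)
[3] R2 /= 18/7  ⇒  (0, 0, 1)
     R0 -= -4/7·R2  ⇒  (1, 0, 0)
     R1 -= -6/7·R2  ⇒  (0, 1, 0)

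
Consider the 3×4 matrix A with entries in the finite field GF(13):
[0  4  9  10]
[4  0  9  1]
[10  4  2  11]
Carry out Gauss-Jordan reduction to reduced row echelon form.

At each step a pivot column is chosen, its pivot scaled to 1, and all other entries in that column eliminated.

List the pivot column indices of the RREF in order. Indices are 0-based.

step 1: exchange rows 0,1
step 1: normalize row 0 (÷4) = (1, 0, 12, 10)
  row 2: subtract 10×row0 = (0, 4, 12, 2)
step 2: normalize row 1 (÷4) = (0, 1, 12, 9)
  row 2: subtract 4×row1 = (0, 0, 3, 5)
step 3: normalize row 2 (÷3) = (0, 0, 1, 6)
  row 0: subtract 12×row2 = (1, 0, 0, 3)
  row 1: subtract 12×row2 = (0, 1, 0, 2)

pivot columns: 0, 1, 2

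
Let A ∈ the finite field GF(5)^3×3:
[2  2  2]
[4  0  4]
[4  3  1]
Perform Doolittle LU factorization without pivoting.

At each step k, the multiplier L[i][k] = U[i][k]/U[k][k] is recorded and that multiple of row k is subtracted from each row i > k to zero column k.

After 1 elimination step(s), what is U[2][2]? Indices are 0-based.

U[2][2] = 2

[col 0] pivot 2
  R1 -= 2*R0 → (0, 1, 0)  (L[1][0] := 2)
  R2 -= 2*R0 → (0, 4, 2)  (L[2][0] := 2)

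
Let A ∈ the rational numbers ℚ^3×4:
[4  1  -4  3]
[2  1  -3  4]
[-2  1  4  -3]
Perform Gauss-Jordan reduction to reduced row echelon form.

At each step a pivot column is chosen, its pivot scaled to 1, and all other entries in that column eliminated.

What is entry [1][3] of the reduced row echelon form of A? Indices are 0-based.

pivot(0,0)=4: scale R0 → (1, 1/4, -1, 3/4)
  clear (1,0): R1 −= (2)R0 → (0, 1/2, -1, 5/2)
  clear (2,0): R2 −= (-2)R0 → (0, 3/2, 2, -3/2)
pivot(1,1)=1/2: scale R1 → (0, 1, -2, 5)
  clear (0,1): R0 −= (1/4)R1 → (1, 0, -1/2, -1/2)
  clear (2,1): R2 −= (3/2)R1 → (0, 0, 5, -9)
pivot(2,2)=5: scale R2 → (0, 0, 1, -9/5)
  clear (0,2): R0 −= (-1/2)R2 → (1, 0, 0, -7/5)
  clear (1,2): R1 −= (-2)R2 → (0, 1, 0, 7/5)

M[1][3] = 7/5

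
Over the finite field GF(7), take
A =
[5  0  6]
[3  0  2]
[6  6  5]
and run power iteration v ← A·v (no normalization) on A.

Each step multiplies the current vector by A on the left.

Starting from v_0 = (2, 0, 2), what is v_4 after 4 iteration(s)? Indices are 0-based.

v_0 = (2, 0, 2).
v_1 = A·v_0 = (1, 3, 1).
v_2 = A·v_1 = (4, 5, 1).
v_3 = A·v_2 = (5, 0, 3).
v_4 = A·v_3 = (1, 0, 3).

v_4 = (1, 0, 3)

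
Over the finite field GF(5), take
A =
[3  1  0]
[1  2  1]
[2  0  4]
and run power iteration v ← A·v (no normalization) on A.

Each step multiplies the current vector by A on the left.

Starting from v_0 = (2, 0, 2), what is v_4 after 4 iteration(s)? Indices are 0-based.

v_4 = (0, 4, 0)

v_0 = (2, 0, 2).
v_1 = A·v_0 = (1, 4, 2).
v_2 = A·v_1 = (2, 1, 0).
v_3 = A·v_2 = (2, 4, 4).
v_4 = A·v_3 = (0, 4, 0).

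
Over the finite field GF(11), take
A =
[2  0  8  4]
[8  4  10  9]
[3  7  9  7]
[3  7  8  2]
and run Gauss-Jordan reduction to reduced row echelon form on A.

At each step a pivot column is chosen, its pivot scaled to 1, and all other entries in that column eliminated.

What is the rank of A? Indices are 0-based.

[1] R0 /= 2  ⇒  (1, 0, 4, 2)
     R1 -= 8·R0  ⇒  (0, 4, 0, 4)
     R2 -= 3·R0  ⇒  (0, 7, 8, 1)
     R3 -= 3·R0  ⇒  (0, 7, 7, 7)
[2] R1 /= 4  ⇒  (0, 1, 0, 1)
     R2 -= 7·R1  ⇒  (0, 0, 8, 5)
     R3 -= 7·R1  ⇒  (0, 0, 7, 0)
[3] R2 /= 8  ⇒  (0, 0, 1, 2)
     R0 -= 4·R2  ⇒  (1, 0, 0, 5)
     R3 -= 7·R2  ⇒  (0, 0, 0, 8)
[4] R3 /= 8  ⇒  (0, 0, 0, 1)
     R0 -= 5·R3  ⇒  (1, 0, 0, 0)
     R1 -= 1·R3  ⇒  (0, 1, 0, 0)
     R2 -= 2·R3  ⇒  (0, 0, 1, 0)

rank = 4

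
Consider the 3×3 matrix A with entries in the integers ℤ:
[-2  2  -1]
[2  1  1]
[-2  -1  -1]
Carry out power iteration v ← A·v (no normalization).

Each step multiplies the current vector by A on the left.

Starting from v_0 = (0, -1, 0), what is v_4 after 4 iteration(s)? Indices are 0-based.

v_4 = (34, -28, 28)

v_0 = (0, -1, 0).
v_1 = A·v_0 = (-2, -1, 1).
v_2 = A·v_1 = (1, -4, 4).
v_3 = A·v_2 = (-14, 2, -2).
v_4 = A·v_3 = (34, -28, 28).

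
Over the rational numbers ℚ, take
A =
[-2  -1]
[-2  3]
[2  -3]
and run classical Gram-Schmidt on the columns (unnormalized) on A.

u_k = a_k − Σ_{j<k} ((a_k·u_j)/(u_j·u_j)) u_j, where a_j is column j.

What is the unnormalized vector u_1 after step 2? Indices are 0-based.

Step 1: u_0 = a_0 = (-2, -2, 2).
Step 2: u_1 = a_1 − (-5/6)·u_0 = (-8/3, 4/3, -4/3).

u_1 = (-8/3, 4/3, -4/3)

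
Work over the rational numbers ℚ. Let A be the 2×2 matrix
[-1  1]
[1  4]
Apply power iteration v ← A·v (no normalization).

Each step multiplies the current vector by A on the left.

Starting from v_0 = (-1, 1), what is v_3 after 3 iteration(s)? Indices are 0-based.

v_0 = (-1, 1).
v_1 = A·v_0 = (2, 3).
v_2 = A·v_1 = (1, 14).
v_3 = A·v_2 = (13, 57).

v_3 = (13, 57)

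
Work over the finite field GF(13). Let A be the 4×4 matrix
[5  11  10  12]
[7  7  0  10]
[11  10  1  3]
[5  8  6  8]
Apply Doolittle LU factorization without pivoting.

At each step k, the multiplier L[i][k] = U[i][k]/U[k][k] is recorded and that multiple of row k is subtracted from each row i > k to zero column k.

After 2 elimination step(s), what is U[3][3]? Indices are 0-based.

[col 0] pivot 5
  R1 -= 4*R0 → (0, 2, 12, 1)  (L[1][0] := 4)
  R2 -= 10*R0 → (0, 4, 5, 0)  (L[2][0] := 10)
  R3 -= 1*R0 → (0, 10, 9, 9)  (L[3][0] := 1)
[col 1] pivot 2
  R2 -= 2*R1 → (0, 0, 7, 11)  (L[2][1] := 2)
  R3 -= 5*R1 → (0, 0, 1, 4)  (L[3][1] := 5)

U[3][3] = 4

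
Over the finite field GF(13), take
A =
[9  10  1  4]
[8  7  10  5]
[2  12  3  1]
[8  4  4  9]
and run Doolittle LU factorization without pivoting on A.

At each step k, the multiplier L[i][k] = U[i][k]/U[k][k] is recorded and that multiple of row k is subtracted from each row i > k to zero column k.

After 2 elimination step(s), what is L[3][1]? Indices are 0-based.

L[3][1] = 11

[col 0] pivot 9
  R1 -= 11*R0 → (0, 1, 12, 0)  (L[1][0] := 11)
  R2 -= 6*R0 → (0, 4, 10, 3)  (L[2][0] := 6)
  R3 -= 11*R0 → (0, 11, 6, 4)  (L[3][0] := 11)
[col 1] pivot 1
  R2 -= 4*R1 → (0, 0, 1, 3)  (L[2][1] := 4)
  R3 -= 11*R1 → (0, 0, 4, 4)  (L[3][1] := 11)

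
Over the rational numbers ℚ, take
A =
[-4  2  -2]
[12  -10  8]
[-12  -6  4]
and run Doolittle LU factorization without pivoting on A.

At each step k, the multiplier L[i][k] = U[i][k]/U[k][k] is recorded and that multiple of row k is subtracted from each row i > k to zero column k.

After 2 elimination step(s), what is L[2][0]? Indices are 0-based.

L[2][0] = 3

k=0: U[0][0]=-4
  eliminate (1,0): mult=-3, new row 1: (0, -4, 2); set L[1][0]=-3
  eliminate (2,0): mult=3, new row 2: (0, -12, 10); set L[2][0]=3
k=1: U[1][1]=-4
  eliminate (2,1): mult=3, new row 2: (0, 0, 4); set L[2][1]=3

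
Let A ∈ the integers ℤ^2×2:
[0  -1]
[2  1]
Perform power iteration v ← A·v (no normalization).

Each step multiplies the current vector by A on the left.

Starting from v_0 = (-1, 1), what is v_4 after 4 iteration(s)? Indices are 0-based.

v_4 = (1, 5)

v_0 = (-1, 1).
v_1 = A·v_0 = (-1, -1).
v_2 = A·v_1 = (1, -3).
v_3 = A·v_2 = (3, -1).
v_4 = A·v_3 = (1, 5).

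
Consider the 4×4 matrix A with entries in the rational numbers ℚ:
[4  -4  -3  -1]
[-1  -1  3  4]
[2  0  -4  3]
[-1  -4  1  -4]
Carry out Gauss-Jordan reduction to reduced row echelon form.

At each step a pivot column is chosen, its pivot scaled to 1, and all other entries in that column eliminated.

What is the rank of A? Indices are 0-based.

rank = 4

[1] R0 /= 4  ⇒  (1, -1, -3/4, -1/4)
     R1 -= -1·R0  ⇒  (0, -2, 9/4, 15/4)
     R2 -= 2·R0  ⇒  (0, 2, -5/2, 7/2)
     R3 -= -1·R0  ⇒  (0, -5, 1/4, -17/4)
[2] R1 /= -2  ⇒  (0, 1, -9/8, -15/8)
     R0 -= -1·R1  ⇒  (1, 0, -15/8, -17/8)
     R2 -= 2·R1  ⇒  (0, 0, -1/4, 29/4)
     R3 -= -5·R1  ⇒  (0, 0, -43/8, -109/8)
[3] R2 /= -1/4  ⇒  (0, 0, 1, -29)
     R0 -= -15/8·R2  ⇒  (1, 0, 0, -113/2)
     R1 -= -9/8·R2  ⇒  (0, 1, 0, -69/2)
     R3 -= -43/8·R2  ⇒  (0, 0, 0, -339/2)
[4] R3 /= -339/2  ⇒  (0, 0, 0, 1)
     R0 -= -113/2·R3  ⇒  (1, 0, 0, 0)
     R1 -= -69/2·R3  ⇒  (0, 1, 0, 0)
     R2 -= -29·R3  ⇒  (0, 0, 1, 0)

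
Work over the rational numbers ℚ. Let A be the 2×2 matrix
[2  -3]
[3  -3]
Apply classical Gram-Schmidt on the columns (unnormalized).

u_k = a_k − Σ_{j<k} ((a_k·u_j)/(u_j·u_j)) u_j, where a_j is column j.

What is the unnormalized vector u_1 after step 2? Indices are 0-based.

u_1 = (-9/13, 6/13)

Step 1: u_0 = a_0 = (2, 3).
Step 2: u_1 = a_1 − (-15/13)·u_0 = (-9/13, 6/13).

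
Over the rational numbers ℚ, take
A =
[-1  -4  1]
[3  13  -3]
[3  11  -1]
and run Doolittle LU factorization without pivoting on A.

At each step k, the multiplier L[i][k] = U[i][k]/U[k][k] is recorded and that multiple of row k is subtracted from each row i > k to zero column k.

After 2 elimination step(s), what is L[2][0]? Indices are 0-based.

L[2][0] = -3

Step 1: pivot at (0,0) is -1.
  row1 ← row1 − (-3)·row0  ⇒  L[1][0]=-3, U row1=(0, 1, 0)
  row2 ← row2 − (-3)·row0  ⇒  L[2][0]=-3, U row2=(0, -1, 2)
Step 2: pivot at (1,1) is 1.
  row2 ← row2 − (-1)·row1  ⇒  L[2][1]=-1, U row2=(0, 0, 2)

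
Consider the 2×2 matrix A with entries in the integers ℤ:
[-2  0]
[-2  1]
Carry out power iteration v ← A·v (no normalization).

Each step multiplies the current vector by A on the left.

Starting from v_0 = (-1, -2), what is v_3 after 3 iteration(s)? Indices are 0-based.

v_3 = (8, 4)

v_0 = (-1, -2).
v_1 = A·v_0 = (2, 0).
v_2 = A·v_1 = (-4, -4).
v_3 = A·v_2 = (8, 4).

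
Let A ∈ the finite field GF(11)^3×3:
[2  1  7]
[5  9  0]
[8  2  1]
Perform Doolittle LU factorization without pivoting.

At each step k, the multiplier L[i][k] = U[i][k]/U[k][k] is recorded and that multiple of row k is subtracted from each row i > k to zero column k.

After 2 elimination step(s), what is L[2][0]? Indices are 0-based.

L[2][0] = 4

k=0: U[0][0]=2
  eliminate (1,0): mult=8, new row 1: (0, 1, 10); set L[1][0]=8
  eliminate (2,0): mult=4, new row 2: (0, 9, 6); set L[2][0]=4
k=1: U[1][1]=1
  eliminate (2,1): mult=9, new row 2: (0, 0, 4); set L[2][1]=9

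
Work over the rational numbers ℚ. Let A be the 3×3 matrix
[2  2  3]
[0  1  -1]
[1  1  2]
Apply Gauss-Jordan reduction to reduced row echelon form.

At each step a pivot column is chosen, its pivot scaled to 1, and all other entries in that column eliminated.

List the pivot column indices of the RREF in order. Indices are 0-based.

step 1: normalize row 0 (÷2) = (1, 1, 3/2)
  row 2: subtract 1×row0 = (0, 0, 1/2)
step 2: normalize row 1 (÷1) = (0, 1, -1)
  row 0: subtract 1×row1 = (1, 0, 5/2)
step 3: normalize row 2 (÷1/2) = (0, 0, 1)
  row 0: subtract 5/2×row2 = (1, 0, 0)
  row 1: subtract -1×row2 = (0, 1, 0)

pivot columns: 0, 1, 2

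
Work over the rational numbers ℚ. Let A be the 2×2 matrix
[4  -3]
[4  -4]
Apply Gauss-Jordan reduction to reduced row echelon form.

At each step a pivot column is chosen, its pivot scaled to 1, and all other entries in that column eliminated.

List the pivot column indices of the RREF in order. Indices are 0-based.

pivot columns: 0, 1

step 1: normalize row 0 (÷4) = (1, -3/4)
  row 1: subtract 4×row0 = (0, -1)
step 2: normalize row 1 (÷-1) = (0, 1)
  row 0: subtract -3/4×row1 = (1, 0)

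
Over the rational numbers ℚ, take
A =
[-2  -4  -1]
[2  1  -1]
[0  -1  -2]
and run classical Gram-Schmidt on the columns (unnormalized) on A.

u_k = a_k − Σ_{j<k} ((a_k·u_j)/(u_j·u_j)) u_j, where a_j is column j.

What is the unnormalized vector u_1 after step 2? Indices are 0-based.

u_1 = (-3/2, -3/2, -1)

Step 1: u_0 = a_0 = (-2, 2, 0).
Step 2: u_1 = a_1 − (5/4)·u_0 = (-3/2, -3/2, -1).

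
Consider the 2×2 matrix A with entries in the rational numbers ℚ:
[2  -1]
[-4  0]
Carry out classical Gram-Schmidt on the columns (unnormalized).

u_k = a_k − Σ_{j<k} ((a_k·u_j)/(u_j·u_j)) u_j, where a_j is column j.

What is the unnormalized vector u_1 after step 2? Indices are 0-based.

u_1 = (-4/5, -2/5)

Step 1: u_0 = a_0 = (2, -4).
Step 2: u_1 = a_1 − (-1/10)·u_0 = (-4/5, -2/5).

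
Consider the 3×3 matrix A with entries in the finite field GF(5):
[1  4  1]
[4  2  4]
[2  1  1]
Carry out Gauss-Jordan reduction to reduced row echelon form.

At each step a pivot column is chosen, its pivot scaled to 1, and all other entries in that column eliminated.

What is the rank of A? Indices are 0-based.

rank = 3

pivot(0,0)=1: scale R0 → (1, 4, 1)
  clear (1,0): R1 −= (4)R0 → (0, 1, 0)
  clear (2,0): R2 −= (2)R0 → (0, 3, 4)
pivot(1,1)=1: scale R1 → (0, 1, 0)
  clear (0,1): R0 −= (4)R1 → (1, 0, 1)
  clear (2,1): R2 −= (3)R1 → (0, 0, 4)
pivot(2,2)=4: scale R2 → (0, 0, 1)
  clear (0,2): R0 −= (1)R2 → (1, 0, 0)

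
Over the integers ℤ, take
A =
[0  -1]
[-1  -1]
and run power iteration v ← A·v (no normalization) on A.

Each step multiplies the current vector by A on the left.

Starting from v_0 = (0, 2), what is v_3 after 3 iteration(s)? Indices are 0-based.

v_0 = (0, 2).
v_1 = A·v_0 = (-2, -2).
v_2 = A·v_1 = (2, 4).
v_3 = A·v_2 = (-4, -6).

v_3 = (-4, -6)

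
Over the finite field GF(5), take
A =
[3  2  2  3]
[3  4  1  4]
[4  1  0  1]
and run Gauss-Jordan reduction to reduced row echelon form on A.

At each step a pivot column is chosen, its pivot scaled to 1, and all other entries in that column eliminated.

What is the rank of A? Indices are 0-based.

rank = 3

[1] R0 /= 3  ⇒  (1, 4, 4, 1)
     R1 -= 3·R0  ⇒  (0, 2, 4, 1)
     R2 -= 4·R0  ⇒  (0, 0, 4, 2)
[2] R1 /= 2  ⇒  (0, 1, 2, 3)
     R0 -= 4·R1  ⇒  (1, 0, 1, 4)
[3] R2 /= 4  ⇒  (0, 0, 1, 3)
     R0 -= 1·R2  ⇒  (1, 0, 0, 1)
     R1 -= 2·R2  ⇒  (0, 1, 0, 2)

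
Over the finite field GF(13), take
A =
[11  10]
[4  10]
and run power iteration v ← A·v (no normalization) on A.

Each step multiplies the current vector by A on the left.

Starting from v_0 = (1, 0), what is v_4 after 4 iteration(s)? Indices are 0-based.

v_0 = (1, 0).
v_1 = A·v_0 = (11, 4).
v_2 = A·v_1 = (5, 6).
v_3 = A·v_2 = (11, 2).
v_4 = A·v_3 = (11, 12).

v_4 = (11, 12)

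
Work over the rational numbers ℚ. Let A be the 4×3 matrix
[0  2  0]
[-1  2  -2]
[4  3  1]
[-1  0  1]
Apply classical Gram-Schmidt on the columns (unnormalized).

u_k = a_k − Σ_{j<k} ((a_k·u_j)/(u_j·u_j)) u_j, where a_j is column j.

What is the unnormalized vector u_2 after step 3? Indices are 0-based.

u_2 = (68/103, -181/206, 15/103, 301/206)

Step 1: u_0 = a_0 = (0, -1, 4, -1).
Step 2: u_1 = a_1 − (5/9)·u_0 = (2, 23/9, 7/9, 5/9).
Step 3: u_2 = a_2 − (5/18)·u_0 − (-34/103)·u_1 = (68/103, -181/206, 15/103, 301/206).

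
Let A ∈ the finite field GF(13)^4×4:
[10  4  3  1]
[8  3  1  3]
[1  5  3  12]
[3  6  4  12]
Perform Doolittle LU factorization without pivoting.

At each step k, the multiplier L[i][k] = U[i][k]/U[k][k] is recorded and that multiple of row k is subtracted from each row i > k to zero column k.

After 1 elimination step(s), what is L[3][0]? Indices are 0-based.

[col 0] pivot 10
  R1 -= 6*R0 → (0, 5, 9, 10)  (L[1][0] := 6)
  R2 -= 4*R0 → (0, 2, 4, 8)  (L[2][0] := 4)
  R3 -= 12*R0 → (0, 10, 7, 0)  (L[3][0] := 12)

L[3][0] = 12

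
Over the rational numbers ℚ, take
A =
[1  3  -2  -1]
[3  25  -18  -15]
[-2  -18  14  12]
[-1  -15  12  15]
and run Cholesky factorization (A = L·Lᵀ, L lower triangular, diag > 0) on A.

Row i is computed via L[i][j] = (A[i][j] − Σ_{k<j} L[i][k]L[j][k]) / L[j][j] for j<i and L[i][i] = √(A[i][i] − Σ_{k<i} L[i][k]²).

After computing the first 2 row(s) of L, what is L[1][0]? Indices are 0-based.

Step 1: L[0][0] = √(1) = 1.
  L[1][0] = (3) / L[0][0] = 3.
Step 2: L[1][1] = √(16) = 4.

L[1][0] = 3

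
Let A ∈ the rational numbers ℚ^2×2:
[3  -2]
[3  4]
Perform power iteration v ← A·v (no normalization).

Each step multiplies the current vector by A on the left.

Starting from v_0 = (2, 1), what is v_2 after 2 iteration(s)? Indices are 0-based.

v_2 = (-8, 52)

v_0 = (2, 1).
v_1 = A·v_0 = (4, 10).
v_2 = A·v_1 = (-8, 52).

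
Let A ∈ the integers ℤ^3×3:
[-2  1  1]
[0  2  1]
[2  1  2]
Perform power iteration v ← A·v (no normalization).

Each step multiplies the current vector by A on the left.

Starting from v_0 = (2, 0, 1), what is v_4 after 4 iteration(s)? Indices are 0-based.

v_0 = (2, 0, 1).
v_1 = A·v_0 = (-3, 1, 6).
v_2 = A·v_1 = (13, 8, 7).
v_3 = A·v_2 = (-11, 23, 48).
v_4 = A·v_3 = (93, 94, 97).

v_4 = (93, 94, 97)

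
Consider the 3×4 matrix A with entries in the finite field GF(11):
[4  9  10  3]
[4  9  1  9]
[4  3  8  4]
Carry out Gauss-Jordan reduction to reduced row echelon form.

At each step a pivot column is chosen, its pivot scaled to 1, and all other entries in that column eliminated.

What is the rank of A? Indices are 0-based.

rank = 3

[1] R0 /= 4  ⇒  (1, 5, 8, 9)
     R1 -= 4·R0  ⇒  (0, 0, 2, 6)
     R2 -= 4·R0  ⇒  (0, 5, 9, 1)
[2] R1 <-> R2
[2] R1 /= 5  ⇒  (0, 1, 4, 9)
     R0 -= 5·R1  ⇒  (1, 0, 10, 8)
[3] R2 /= 2  ⇒  (0, 0, 1, 3)
     R0 -= 10·R2  ⇒  (1, 0, 0, 0)
     R1 -= 4·R2  ⇒  (0, 1, 0, 8)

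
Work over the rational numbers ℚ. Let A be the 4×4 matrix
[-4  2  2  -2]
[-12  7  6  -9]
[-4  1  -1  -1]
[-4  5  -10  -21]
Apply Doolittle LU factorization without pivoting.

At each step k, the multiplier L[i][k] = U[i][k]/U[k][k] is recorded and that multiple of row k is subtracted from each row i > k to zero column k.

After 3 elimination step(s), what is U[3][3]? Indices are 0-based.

U[3][3] = -2

Step 1: pivot at (0,0) is -4.
  row1 ← row1 − (3)·row0  ⇒  L[1][0]=3, U row1=(0, 1, 0, -3)
  row2 ← row2 − (1)·row0  ⇒  L[2][0]=1, U row2=(0, -1, -3, 1)
  row3 ← row3 − (1)·row0  ⇒  L[3][0]=1, U row3=(0, 3, -12, -19)
Step 2: pivot at (1,1) is 1.
  row2 ← row2 − (-1)·row1  ⇒  L[2][1]=-1, U row2=(0, 0, -3, -2)
  row3 ← row3 − (3)·row1  ⇒  L[3][1]=3, U row3=(0, 0, -12, -10)
Step 3: pivot at (2,2) is -3.
  row3 ← row3 − (4)·row2  ⇒  L[3][2]=4, U row3=(0, 0, 0, -2)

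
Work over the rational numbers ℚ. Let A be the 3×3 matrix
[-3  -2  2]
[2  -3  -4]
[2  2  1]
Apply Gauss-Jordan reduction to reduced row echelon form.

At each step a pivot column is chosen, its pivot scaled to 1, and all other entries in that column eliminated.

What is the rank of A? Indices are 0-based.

[1] R0 /= -3  ⇒  (1, 2/3, -2/3)
     R1 -= 2·R0  ⇒  (0, -13/3, -8/3)
     R2 -= 2·R0  ⇒  (0, 2/3, 7/3)
[2] R1 /= -13/3  ⇒  (0, 1, 8/13)
     R0 -= 2/3·R1  ⇒  (1, 0, -14/13)
     R2 -= 2/3·R1  ⇒  (0, 0, 25/13)
[3] R2 /= 25/13  ⇒  (0, 0, 1)
     R0 -= -14/13·R2  ⇒  (1, 0, 0)
     R1 -= 8/13·R2  ⇒  (0, 1, 0)

rank = 3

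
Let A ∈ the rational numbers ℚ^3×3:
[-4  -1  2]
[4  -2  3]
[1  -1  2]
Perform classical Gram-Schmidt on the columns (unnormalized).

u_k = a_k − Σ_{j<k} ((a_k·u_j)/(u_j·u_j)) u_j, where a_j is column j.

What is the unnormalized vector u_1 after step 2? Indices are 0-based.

u_1 = (-53/33, -46/33, -28/33)

Step 1: u_0 = a_0 = (-4, 4, 1).
Step 2: u_1 = a_1 − (-5/33)·u_0 = (-53/33, -46/33, -28/33).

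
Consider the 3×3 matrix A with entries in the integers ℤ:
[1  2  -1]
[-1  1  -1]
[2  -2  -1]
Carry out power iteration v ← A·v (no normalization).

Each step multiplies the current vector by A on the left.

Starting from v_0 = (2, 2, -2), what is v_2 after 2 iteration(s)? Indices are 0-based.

v_2 = (10, -8, 10)

v_0 = (2, 2, -2).
v_1 = A·v_0 = (8, 2, 2).
v_2 = A·v_1 = (10, -8, 10).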